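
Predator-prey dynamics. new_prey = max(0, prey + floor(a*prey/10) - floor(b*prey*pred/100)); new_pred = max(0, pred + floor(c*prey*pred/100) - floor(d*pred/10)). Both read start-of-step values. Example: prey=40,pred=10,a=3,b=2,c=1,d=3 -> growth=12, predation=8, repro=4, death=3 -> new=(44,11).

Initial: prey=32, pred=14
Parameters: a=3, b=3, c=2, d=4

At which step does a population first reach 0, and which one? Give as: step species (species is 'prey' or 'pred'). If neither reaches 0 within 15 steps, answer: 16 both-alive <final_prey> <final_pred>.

Answer: 16 both-alive 31 3

Derivation:
Step 1: prey: 32+9-13=28; pred: 14+8-5=17
Step 2: prey: 28+8-14=22; pred: 17+9-6=20
Step 3: prey: 22+6-13=15; pred: 20+8-8=20
Step 4: prey: 15+4-9=10; pred: 20+6-8=18
Step 5: prey: 10+3-5=8; pred: 18+3-7=14
Step 6: prey: 8+2-3=7; pred: 14+2-5=11
Step 7: prey: 7+2-2=7; pred: 11+1-4=8
Step 8: prey: 7+2-1=8; pred: 8+1-3=6
Step 9: prey: 8+2-1=9; pred: 6+0-2=4
Step 10: prey: 9+2-1=10; pred: 4+0-1=3
Step 11: prey: 10+3-0=13; pred: 3+0-1=2
Step 12: prey: 13+3-0=16; pred: 2+0-0=2
Step 13: prey: 16+4-0=20; pred: 2+0-0=2
Step 14: prey: 20+6-1=25; pred: 2+0-0=2
Step 15: prey: 25+7-1=31; pred: 2+1-0=3
No extinction within 15 steps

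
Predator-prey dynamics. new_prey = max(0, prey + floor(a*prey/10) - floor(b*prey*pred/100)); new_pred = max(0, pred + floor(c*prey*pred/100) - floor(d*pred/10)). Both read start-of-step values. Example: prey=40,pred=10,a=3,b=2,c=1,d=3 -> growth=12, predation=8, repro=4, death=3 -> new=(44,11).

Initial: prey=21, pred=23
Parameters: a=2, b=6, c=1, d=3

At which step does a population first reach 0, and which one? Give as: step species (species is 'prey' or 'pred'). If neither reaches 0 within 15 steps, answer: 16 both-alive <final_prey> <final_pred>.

Step 1: prey: 21+4-28=0; pred: 23+4-6=21
First extinction: prey at step 1

Answer: 1 prey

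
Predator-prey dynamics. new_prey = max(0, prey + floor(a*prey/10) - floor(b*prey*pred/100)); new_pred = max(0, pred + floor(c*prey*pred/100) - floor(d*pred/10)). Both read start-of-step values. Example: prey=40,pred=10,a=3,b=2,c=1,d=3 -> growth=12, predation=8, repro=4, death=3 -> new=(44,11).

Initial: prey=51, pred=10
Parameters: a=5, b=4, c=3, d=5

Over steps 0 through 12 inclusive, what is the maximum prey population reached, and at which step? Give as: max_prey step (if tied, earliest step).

Answer: 56 1

Derivation:
Step 1: prey: 51+25-20=56; pred: 10+15-5=20
Step 2: prey: 56+28-44=40; pred: 20+33-10=43
Step 3: prey: 40+20-68=0; pred: 43+51-21=73
Step 4: prey: 0+0-0=0; pred: 73+0-36=37
Step 5: prey: 0+0-0=0; pred: 37+0-18=19
Step 6: prey: 0+0-0=0; pred: 19+0-9=10
Step 7: prey: 0+0-0=0; pred: 10+0-5=5
Step 8: prey: 0+0-0=0; pred: 5+0-2=3
Step 9: prey: 0+0-0=0; pred: 3+0-1=2
Step 10: prey: 0+0-0=0; pred: 2+0-1=1
Step 11: prey: 0+0-0=0; pred: 1+0-0=1
Step 12: prey: 0+0-0=0; pred: 1+0-0=1
Max prey = 56 at step 1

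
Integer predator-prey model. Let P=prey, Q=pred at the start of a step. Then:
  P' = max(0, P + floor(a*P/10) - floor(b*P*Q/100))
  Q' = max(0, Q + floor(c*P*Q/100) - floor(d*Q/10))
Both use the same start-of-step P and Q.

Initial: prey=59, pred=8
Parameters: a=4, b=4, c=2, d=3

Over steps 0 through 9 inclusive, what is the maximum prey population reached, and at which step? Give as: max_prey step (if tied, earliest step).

Step 1: prey: 59+23-18=64; pred: 8+9-2=15
Step 2: prey: 64+25-38=51; pred: 15+19-4=30
Step 3: prey: 51+20-61=10; pred: 30+30-9=51
Step 4: prey: 10+4-20=0; pred: 51+10-15=46
Step 5: prey: 0+0-0=0; pred: 46+0-13=33
Step 6: prey: 0+0-0=0; pred: 33+0-9=24
Step 7: prey: 0+0-0=0; pred: 24+0-7=17
Step 8: prey: 0+0-0=0; pred: 17+0-5=12
Step 9: prey: 0+0-0=0; pred: 12+0-3=9
Max prey = 64 at step 1

Answer: 64 1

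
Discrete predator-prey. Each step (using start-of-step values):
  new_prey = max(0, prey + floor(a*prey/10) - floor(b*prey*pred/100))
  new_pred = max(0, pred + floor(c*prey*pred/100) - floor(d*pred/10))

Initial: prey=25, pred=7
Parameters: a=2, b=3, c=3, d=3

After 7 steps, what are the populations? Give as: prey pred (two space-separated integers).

Step 1: prey: 25+5-5=25; pred: 7+5-2=10
Step 2: prey: 25+5-7=23; pred: 10+7-3=14
Step 3: prey: 23+4-9=18; pred: 14+9-4=19
Step 4: prey: 18+3-10=11; pred: 19+10-5=24
Step 5: prey: 11+2-7=6; pred: 24+7-7=24
Step 6: prey: 6+1-4=3; pred: 24+4-7=21
Step 7: prey: 3+0-1=2; pred: 21+1-6=16

Answer: 2 16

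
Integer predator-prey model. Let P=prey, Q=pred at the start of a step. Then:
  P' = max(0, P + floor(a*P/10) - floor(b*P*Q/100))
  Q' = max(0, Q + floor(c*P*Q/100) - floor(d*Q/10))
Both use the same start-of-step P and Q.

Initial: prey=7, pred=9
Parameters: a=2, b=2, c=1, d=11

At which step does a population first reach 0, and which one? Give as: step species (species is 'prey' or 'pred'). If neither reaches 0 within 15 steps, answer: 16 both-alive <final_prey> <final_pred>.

Answer: 1 pred

Derivation:
Step 1: prey: 7+1-1=7; pred: 9+0-9=0
First extinction: pred at step 1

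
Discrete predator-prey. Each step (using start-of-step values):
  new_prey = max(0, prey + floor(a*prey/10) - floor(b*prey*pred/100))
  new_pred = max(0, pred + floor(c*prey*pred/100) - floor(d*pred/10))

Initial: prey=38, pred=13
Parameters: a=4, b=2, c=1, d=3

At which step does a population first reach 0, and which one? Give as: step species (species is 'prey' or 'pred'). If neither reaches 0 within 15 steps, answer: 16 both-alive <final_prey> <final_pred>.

Step 1: prey: 38+15-9=44; pred: 13+4-3=14
Step 2: prey: 44+17-12=49; pred: 14+6-4=16
Step 3: prey: 49+19-15=53; pred: 16+7-4=19
Step 4: prey: 53+21-20=54; pred: 19+10-5=24
Step 5: prey: 54+21-25=50; pred: 24+12-7=29
Step 6: prey: 50+20-29=41; pred: 29+14-8=35
Step 7: prey: 41+16-28=29; pred: 35+14-10=39
Step 8: prey: 29+11-22=18; pred: 39+11-11=39
Step 9: prey: 18+7-14=11; pred: 39+7-11=35
Step 10: prey: 11+4-7=8; pred: 35+3-10=28
Step 11: prey: 8+3-4=7; pred: 28+2-8=22
Step 12: prey: 7+2-3=6; pred: 22+1-6=17
Step 13: prey: 6+2-2=6; pred: 17+1-5=13
Step 14: prey: 6+2-1=7; pred: 13+0-3=10
Step 15: prey: 7+2-1=8; pred: 10+0-3=7
No extinction within 15 steps

Answer: 16 both-alive 8 7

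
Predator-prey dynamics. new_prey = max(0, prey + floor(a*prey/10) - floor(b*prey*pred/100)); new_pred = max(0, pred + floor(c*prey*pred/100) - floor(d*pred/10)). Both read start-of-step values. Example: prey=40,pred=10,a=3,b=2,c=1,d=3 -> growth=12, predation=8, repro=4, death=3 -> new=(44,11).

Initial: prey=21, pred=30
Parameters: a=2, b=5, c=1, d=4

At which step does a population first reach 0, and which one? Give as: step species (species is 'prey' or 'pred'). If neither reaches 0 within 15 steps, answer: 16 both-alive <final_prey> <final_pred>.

Answer: 1 prey

Derivation:
Step 1: prey: 21+4-31=0; pred: 30+6-12=24
First extinction: prey at step 1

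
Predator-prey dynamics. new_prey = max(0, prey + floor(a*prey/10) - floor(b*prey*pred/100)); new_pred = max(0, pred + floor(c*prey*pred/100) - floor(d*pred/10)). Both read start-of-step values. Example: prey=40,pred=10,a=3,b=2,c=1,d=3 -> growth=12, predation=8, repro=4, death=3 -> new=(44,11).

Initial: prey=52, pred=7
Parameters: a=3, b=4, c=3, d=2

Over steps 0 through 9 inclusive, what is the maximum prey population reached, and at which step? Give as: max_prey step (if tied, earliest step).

Step 1: prey: 52+15-14=53; pred: 7+10-1=16
Step 2: prey: 53+15-33=35; pred: 16+25-3=38
Step 3: prey: 35+10-53=0; pred: 38+39-7=70
Step 4: prey: 0+0-0=0; pred: 70+0-14=56
Step 5: prey: 0+0-0=0; pred: 56+0-11=45
Step 6: prey: 0+0-0=0; pred: 45+0-9=36
Step 7: prey: 0+0-0=0; pred: 36+0-7=29
Step 8: prey: 0+0-0=0; pred: 29+0-5=24
Step 9: prey: 0+0-0=0; pred: 24+0-4=20
Max prey = 53 at step 1

Answer: 53 1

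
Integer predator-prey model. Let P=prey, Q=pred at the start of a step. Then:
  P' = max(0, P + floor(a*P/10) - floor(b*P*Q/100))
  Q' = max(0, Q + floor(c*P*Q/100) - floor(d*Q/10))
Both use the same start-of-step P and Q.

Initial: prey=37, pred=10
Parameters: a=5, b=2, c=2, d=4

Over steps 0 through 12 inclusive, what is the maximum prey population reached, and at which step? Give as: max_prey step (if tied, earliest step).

Answer: 66 3

Derivation:
Step 1: prey: 37+18-7=48; pred: 10+7-4=13
Step 2: prey: 48+24-12=60; pred: 13+12-5=20
Step 3: prey: 60+30-24=66; pred: 20+24-8=36
Step 4: prey: 66+33-47=52; pred: 36+47-14=69
Step 5: prey: 52+26-71=7; pred: 69+71-27=113
Step 6: prey: 7+3-15=0; pred: 113+15-45=83
Step 7: prey: 0+0-0=0; pred: 83+0-33=50
Step 8: prey: 0+0-0=0; pred: 50+0-20=30
Step 9: prey: 0+0-0=0; pred: 30+0-12=18
Step 10: prey: 0+0-0=0; pred: 18+0-7=11
Step 11: prey: 0+0-0=0; pred: 11+0-4=7
Step 12: prey: 0+0-0=0; pred: 7+0-2=5
Max prey = 66 at step 3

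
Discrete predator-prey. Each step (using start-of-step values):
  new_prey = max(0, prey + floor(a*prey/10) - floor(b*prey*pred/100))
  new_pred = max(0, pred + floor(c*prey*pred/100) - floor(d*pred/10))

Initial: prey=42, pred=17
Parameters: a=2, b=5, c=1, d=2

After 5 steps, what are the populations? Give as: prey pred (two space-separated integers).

Step 1: prey: 42+8-35=15; pred: 17+7-3=21
Step 2: prey: 15+3-15=3; pred: 21+3-4=20
Step 3: prey: 3+0-3=0; pred: 20+0-4=16
Step 4: prey: 0+0-0=0; pred: 16+0-3=13
Step 5: prey: 0+0-0=0; pred: 13+0-2=11

Answer: 0 11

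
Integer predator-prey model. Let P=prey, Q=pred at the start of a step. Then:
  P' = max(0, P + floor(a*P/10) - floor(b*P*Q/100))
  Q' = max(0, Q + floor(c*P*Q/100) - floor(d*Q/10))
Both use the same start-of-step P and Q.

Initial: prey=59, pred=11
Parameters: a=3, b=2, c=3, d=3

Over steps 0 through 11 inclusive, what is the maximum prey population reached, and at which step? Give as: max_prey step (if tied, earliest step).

Step 1: prey: 59+17-12=64; pred: 11+19-3=27
Step 2: prey: 64+19-34=49; pred: 27+51-8=70
Step 3: prey: 49+14-68=0; pred: 70+102-21=151
Step 4: prey: 0+0-0=0; pred: 151+0-45=106
Step 5: prey: 0+0-0=0; pred: 106+0-31=75
Step 6: prey: 0+0-0=0; pred: 75+0-22=53
Step 7: prey: 0+0-0=0; pred: 53+0-15=38
Step 8: prey: 0+0-0=0; pred: 38+0-11=27
Step 9: prey: 0+0-0=0; pred: 27+0-8=19
Step 10: prey: 0+0-0=0; pred: 19+0-5=14
Step 11: prey: 0+0-0=0; pred: 14+0-4=10
Max prey = 64 at step 1

Answer: 64 1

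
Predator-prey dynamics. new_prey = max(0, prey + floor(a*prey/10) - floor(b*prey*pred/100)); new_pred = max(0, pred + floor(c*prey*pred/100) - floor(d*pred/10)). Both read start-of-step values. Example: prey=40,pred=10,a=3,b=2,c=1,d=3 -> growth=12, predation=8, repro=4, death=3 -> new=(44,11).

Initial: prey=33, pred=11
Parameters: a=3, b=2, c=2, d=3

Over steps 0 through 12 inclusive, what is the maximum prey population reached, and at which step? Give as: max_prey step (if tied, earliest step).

Answer: 35 1

Derivation:
Step 1: prey: 33+9-7=35; pred: 11+7-3=15
Step 2: prey: 35+10-10=35; pred: 15+10-4=21
Step 3: prey: 35+10-14=31; pred: 21+14-6=29
Step 4: prey: 31+9-17=23; pred: 29+17-8=38
Step 5: prey: 23+6-17=12; pred: 38+17-11=44
Step 6: prey: 12+3-10=5; pred: 44+10-13=41
Step 7: prey: 5+1-4=2; pred: 41+4-12=33
Step 8: prey: 2+0-1=1; pred: 33+1-9=25
Step 9: prey: 1+0-0=1; pred: 25+0-7=18
Step 10: prey: 1+0-0=1; pred: 18+0-5=13
Step 11: prey: 1+0-0=1; pred: 13+0-3=10
Step 12: prey: 1+0-0=1; pred: 10+0-3=7
Max prey = 35 at step 1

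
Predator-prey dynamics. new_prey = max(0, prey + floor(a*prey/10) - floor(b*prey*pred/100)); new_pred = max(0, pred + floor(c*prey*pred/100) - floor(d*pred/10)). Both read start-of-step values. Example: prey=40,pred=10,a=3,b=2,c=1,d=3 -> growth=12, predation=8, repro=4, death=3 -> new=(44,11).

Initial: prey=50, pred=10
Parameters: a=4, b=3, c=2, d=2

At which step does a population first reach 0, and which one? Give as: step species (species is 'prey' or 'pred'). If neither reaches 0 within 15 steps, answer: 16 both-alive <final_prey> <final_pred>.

Step 1: prey: 50+20-15=55; pred: 10+10-2=18
Step 2: prey: 55+22-29=48; pred: 18+19-3=34
Step 3: prey: 48+19-48=19; pred: 34+32-6=60
Step 4: prey: 19+7-34=0; pred: 60+22-12=70
First extinction: prey at step 4

Answer: 4 prey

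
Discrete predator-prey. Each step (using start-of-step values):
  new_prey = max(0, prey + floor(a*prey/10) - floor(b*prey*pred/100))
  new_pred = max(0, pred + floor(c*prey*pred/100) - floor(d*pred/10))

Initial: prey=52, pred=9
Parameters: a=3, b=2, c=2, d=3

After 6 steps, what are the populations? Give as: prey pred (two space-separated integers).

Answer: 0 51

Derivation:
Step 1: prey: 52+15-9=58; pred: 9+9-2=16
Step 2: prey: 58+17-18=57; pred: 16+18-4=30
Step 3: prey: 57+17-34=40; pred: 30+34-9=55
Step 4: prey: 40+12-44=8; pred: 55+44-16=83
Step 5: prey: 8+2-13=0; pred: 83+13-24=72
Step 6: prey: 0+0-0=0; pred: 72+0-21=51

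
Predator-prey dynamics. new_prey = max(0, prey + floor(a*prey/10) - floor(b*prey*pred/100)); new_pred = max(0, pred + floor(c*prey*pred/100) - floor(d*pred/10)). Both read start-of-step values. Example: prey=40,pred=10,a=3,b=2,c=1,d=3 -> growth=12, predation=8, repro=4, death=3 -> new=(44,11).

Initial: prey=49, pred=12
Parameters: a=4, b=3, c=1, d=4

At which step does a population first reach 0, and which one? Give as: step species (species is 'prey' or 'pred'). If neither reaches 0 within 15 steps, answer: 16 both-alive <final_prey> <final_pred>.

Answer: 16 both-alive 53 4

Derivation:
Step 1: prey: 49+19-17=51; pred: 12+5-4=13
Step 2: prey: 51+20-19=52; pred: 13+6-5=14
Step 3: prey: 52+20-21=51; pred: 14+7-5=16
Step 4: prey: 51+20-24=47; pred: 16+8-6=18
Step 5: prey: 47+18-25=40; pred: 18+8-7=19
Step 6: prey: 40+16-22=34; pred: 19+7-7=19
Step 7: prey: 34+13-19=28; pred: 19+6-7=18
Step 8: prey: 28+11-15=24; pred: 18+5-7=16
Step 9: prey: 24+9-11=22; pred: 16+3-6=13
Step 10: prey: 22+8-8=22; pred: 13+2-5=10
Step 11: prey: 22+8-6=24; pred: 10+2-4=8
Step 12: prey: 24+9-5=28; pred: 8+1-3=6
Step 13: prey: 28+11-5=34; pred: 6+1-2=5
Step 14: prey: 34+13-5=42; pred: 5+1-2=4
Step 15: prey: 42+16-5=53; pred: 4+1-1=4
No extinction within 15 steps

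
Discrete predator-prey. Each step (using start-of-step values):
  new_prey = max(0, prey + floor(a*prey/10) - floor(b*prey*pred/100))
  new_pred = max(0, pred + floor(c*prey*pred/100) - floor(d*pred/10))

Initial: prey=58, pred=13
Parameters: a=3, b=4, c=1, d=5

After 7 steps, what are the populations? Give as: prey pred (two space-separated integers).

Step 1: prey: 58+17-30=45; pred: 13+7-6=14
Step 2: prey: 45+13-25=33; pred: 14+6-7=13
Step 3: prey: 33+9-17=25; pred: 13+4-6=11
Step 4: prey: 25+7-11=21; pred: 11+2-5=8
Step 5: prey: 21+6-6=21; pred: 8+1-4=5
Step 6: prey: 21+6-4=23; pred: 5+1-2=4
Step 7: prey: 23+6-3=26; pred: 4+0-2=2

Answer: 26 2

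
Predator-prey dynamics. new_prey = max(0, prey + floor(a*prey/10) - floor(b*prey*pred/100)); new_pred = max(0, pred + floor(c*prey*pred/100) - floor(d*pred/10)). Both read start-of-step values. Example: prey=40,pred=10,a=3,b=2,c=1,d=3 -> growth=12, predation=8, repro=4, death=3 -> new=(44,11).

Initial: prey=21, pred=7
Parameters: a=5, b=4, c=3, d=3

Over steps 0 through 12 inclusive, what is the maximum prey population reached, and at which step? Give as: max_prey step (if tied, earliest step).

Step 1: prey: 21+10-5=26; pred: 7+4-2=9
Step 2: prey: 26+13-9=30; pred: 9+7-2=14
Step 3: prey: 30+15-16=29; pred: 14+12-4=22
Step 4: prey: 29+14-25=18; pred: 22+19-6=35
Step 5: prey: 18+9-25=2; pred: 35+18-10=43
Step 6: prey: 2+1-3=0; pred: 43+2-12=33
Step 7: prey: 0+0-0=0; pred: 33+0-9=24
Step 8: prey: 0+0-0=0; pred: 24+0-7=17
Step 9: prey: 0+0-0=0; pred: 17+0-5=12
Step 10: prey: 0+0-0=0; pred: 12+0-3=9
Step 11: prey: 0+0-0=0; pred: 9+0-2=7
Step 12: prey: 0+0-0=0; pred: 7+0-2=5
Max prey = 30 at step 2

Answer: 30 2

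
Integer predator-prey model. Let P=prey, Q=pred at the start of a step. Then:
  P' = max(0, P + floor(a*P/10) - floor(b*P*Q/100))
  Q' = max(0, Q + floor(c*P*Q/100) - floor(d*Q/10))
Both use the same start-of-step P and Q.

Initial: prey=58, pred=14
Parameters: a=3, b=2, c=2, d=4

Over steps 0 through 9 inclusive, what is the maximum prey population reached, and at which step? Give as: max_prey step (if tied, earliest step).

Answer: 59 1

Derivation:
Step 1: prey: 58+17-16=59; pred: 14+16-5=25
Step 2: prey: 59+17-29=47; pred: 25+29-10=44
Step 3: prey: 47+14-41=20; pred: 44+41-17=68
Step 4: prey: 20+6-27=0; pred: 68+27-27=68
Step 5: prey: 0+0-0=0; pred: 68+0-27=41
Step 6: prey: 0+0-0=0; pred: 41+0-16=25
Step 7: prey: 0+0-0=0; pred: 25+0-10=15
Step 8: prey: 0+0-0=0; pred: 15+0-6=9
Step 9: prey: 0+0-0=0; pred: 9+0-3=6
Max prey = 59 at step 1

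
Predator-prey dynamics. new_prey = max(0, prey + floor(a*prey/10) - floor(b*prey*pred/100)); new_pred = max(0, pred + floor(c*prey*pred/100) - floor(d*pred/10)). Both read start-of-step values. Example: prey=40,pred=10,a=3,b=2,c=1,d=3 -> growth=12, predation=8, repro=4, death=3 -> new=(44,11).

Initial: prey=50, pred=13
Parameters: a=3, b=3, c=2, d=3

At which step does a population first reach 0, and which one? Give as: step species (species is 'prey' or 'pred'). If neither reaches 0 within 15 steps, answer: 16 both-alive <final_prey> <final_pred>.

Step 1: prey: 50+15-19=46; pred: 13+13-3=23
Step 2: prey: 46+13-31=28; pred: 23+21-6=38
Step 3: prey: 28+8-31=5; pred: 38+21-11=48
Step 4: prey: 5+1-7=0; pred: 48+4-14=38
First extinction: prey at step 4

Answer: 4 prey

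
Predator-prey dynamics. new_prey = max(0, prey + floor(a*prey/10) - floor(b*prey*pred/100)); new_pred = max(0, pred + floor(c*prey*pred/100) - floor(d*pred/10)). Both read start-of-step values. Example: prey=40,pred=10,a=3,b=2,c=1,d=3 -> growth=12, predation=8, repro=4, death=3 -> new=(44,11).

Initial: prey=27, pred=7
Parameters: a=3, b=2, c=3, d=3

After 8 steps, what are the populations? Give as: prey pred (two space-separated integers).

Step 1: prey: 27+8-3=32; pred: 7+5-2=10
Step 2: prey: 32+9-6=35; pred: 10+9-3=16
Step 3: prey: 35+10-11=34; pred: 16+16-4=28
Step 4: prey: 34+10-19=25; pred: 28+28-8=48
Step 5: prey: 25+7-24=8; pred: 48+36-14=70
Step 6: prey: 8+2-11=0; pred: 70+16-21=65
Step 7: prey: 0+0-0=0; pred: 65+0-19=46
Step 8: prey: 0+0-0=0; pred: 46+0-13=33

Answer: 0 33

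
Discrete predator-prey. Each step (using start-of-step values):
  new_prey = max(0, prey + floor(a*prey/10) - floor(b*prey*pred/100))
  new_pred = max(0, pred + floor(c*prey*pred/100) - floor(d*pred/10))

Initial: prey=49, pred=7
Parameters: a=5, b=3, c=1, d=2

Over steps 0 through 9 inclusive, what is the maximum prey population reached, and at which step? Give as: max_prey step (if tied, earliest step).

Answer: 85 3

Derivation:
Step 1: prey: 49+24-10=63; pred: 7+3-1=9
Step 2: prey: 63+31-17=77; pred: 9+5-1=13
Step 3: prey: 77+38-30=85; pred: 13+10-2=21
Step 4: prey: 85+42-53=74; pred: 21+17-4=34
Step 5: prey: 74+37-75=36; pred: 34+25-6=53
Step 6: prey: 36+18-57=0; pred: 53+19-10=62
Step 7: prey: 0+0-0=0; pred: 62+0-12=50
Step 8: prey: 0+0-0=0; pred: 50+0-10=40
Step 9: prey: 0+0-0=0; pred: 40+0-8=32
Max prey = 85 at step 3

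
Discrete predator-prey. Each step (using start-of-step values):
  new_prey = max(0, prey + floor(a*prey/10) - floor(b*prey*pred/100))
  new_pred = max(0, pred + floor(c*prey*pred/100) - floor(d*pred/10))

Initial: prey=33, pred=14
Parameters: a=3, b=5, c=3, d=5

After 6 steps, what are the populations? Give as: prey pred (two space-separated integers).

Answer: 1 2

Derivation:
Step 1: prey: 33+9-23=19; pred: 14+13-7=20
Step 2: prey: 19+5-19=5; pred: 20+11-10=21
Step 3: prey: 5+1-5=1; pred: 21+3-10=14
Step 4: prey: 1+0-0=1; pred: 14+0-7=7
Step 5: prey: 1+0-0=1; pred: 7+0-3=4
Step 6: prey: 1+0-0=1; pred: 4+0-2=2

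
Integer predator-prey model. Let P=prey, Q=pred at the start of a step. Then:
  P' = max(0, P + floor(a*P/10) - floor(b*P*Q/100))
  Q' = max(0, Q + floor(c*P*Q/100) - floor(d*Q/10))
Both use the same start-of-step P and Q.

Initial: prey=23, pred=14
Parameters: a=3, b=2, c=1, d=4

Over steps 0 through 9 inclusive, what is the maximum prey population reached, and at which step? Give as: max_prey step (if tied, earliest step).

Step 1: prey: 23+6-6=23; pred: 14+3-5=12
Step 2: prey: 23+6-5=24; pred: 12+2-4=10
Step 3: prey: 24+7-4=27; pred: 10+2-4=8
Step 4: prey: 27+8-4=31; pred: 8+2-3=7
Step 5: prey: 31+9-4=36; pred: 7+2-2=7
Step 6: prey: 36+10-5=41; pred: 7+2-2=7
Step 7: prey: 41+12-5=48; pred: 7+2-2=7
Step 8: prey: 48+14-6=56; pred: 7+3-2=8
Step 9: prey: 56+16-8=64; pred: 8+4-3=9
Max prey = 64 at step 9

Answer: 64 9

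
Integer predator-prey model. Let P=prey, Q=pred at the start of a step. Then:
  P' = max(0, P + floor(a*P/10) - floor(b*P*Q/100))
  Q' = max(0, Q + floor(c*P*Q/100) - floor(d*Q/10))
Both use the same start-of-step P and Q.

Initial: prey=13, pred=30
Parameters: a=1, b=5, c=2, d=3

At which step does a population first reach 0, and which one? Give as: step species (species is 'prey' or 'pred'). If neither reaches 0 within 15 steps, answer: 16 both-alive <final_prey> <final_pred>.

Step 1: prey: 13+1-19=0; pred: 30+7-9=28
First extinction: prey at step 1

Answer: 1 prey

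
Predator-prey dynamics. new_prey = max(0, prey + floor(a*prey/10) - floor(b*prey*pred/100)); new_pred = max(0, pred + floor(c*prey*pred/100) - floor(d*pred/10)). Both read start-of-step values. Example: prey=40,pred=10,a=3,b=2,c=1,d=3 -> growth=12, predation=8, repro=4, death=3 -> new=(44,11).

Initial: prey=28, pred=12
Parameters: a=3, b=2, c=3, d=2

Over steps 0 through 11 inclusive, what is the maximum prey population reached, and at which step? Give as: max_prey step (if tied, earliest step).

Step 1: prey: 28+8-6=30; pred: 12+10-2=20
Step 2: prey: 30+9-12=27; pred: 20+18-4=34
Step 3: prey: 27+8-18=17; pred: 34+27-6=55
Step 4: prey: 17+5-18=4; pred: 55+28-11=72
Step 5: prey: 4+1-5=0; pred: 72+8-14=66
Step 6: prey: 0+0-0=0; pred: 66+0-13=53
Step 7: prey: 0+0-0=0; pred: 53+0-10=43
Step 8: prey: 0+0-0=0; pred: 43+0-8=35
Step 9: prey: 0+0-0=0; pred: 35+0-7=28
Step 10: prey: 0+0-0=0; pred: 28+0-5=23
Step 11: prey: 0+0-0=0; pred: 23+0-4=19
Max prey = 30 at step 1

Answer: 30 1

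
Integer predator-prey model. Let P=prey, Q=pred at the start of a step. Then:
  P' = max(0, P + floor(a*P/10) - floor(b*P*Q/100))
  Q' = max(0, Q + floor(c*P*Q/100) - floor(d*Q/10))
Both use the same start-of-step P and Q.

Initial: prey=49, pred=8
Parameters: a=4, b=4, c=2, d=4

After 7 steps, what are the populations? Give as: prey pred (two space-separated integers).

Step 1: prey: 49+19-15=53; pred: 8+7-3=12
Step 2: prey: 53+21-25=49; pred: 12+12-4=20
Step 3: prey: 49+19-39=29; pred: 20+19-8=31
Step 4: prey: 29+11-35=5; pred: 31+17-12=36
Step 5: prey: 5+2-7=0; pred: 36+3-14=25
Step 6: prey: 0+0-0=0; pred: 25+0-10=15
Step 7: prey: 0+0-0=0; pred: 15+0-6=9

Answer: 0 9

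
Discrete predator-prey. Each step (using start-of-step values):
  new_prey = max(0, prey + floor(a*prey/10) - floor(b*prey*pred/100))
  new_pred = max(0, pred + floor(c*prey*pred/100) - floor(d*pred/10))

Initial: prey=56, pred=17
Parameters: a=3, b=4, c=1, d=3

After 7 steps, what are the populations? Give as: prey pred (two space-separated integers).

Step 1: prey: 56+16-38=34; pred: 17+9-5=21
Step 2: prey: 34+10-28=16; pred: 21+7-6=22
Step 3: prey: 16+4-14=6; pred: 22+3-6=19
Step 4: prey: 6+1-4=3; pred: 19+1-5=15
Step 5: prey: 3+0-1=2; pred: 15+0-4=11
Step 6: prey: 2+0-0=2; pred: 11+0-3=8
Step 7: prey: 2+0-0=2; pred: 8+0-2=6

Answer: 2 6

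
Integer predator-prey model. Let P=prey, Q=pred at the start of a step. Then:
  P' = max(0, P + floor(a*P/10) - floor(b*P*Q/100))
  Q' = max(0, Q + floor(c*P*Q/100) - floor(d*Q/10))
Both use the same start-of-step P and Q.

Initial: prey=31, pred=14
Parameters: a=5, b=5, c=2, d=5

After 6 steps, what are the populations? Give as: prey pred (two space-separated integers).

Step 1: prey: 31+15-21=25; pred: 14+8-7=15
Step 2: prey: 25+12-18=19; pred: 15+7-7=15
Step 3: prey: 19+9-14=14; pred: 15+5-7=13
Step 4: prey: 14+7-9=12; pred: 13+3-6=10
Step 5: prey: 12+6-6=12; pred: 10+2-5=7
Step 6: prey: 12+6-4=14; pred: 7+1-3=5

Answer: 14 5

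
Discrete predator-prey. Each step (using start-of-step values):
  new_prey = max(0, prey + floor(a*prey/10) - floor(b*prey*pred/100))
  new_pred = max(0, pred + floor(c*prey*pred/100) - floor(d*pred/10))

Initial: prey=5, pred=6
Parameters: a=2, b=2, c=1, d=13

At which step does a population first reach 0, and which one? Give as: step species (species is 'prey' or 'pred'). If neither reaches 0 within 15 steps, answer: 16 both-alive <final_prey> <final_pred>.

Step 1: prey: 5+1-0=6; pred: 6+0-7=0
First extinction: pred at step 1

Answer: 1 pred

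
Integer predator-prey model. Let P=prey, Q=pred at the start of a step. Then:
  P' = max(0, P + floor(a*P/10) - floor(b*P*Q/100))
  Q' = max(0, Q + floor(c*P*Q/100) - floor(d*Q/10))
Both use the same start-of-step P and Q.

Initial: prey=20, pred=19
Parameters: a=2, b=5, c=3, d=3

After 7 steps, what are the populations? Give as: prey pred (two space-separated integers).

Answer: 0 5

Derivation:
Step 1: prey: 20+4-19=5; pred: 19+11-5=25
Step 2: prey: 5+1-6=0; pred: 25+3-7=21
Step 3: prey: 0+0-0=0; pred: 21+0-6=15
Step 4: prey: 0+0-0=0; pred: 15+0-4=11
Step 5: prey: 0+0-0=0; pred: 11+0-3=8
Step 6: prey: 0+0-0=0; pred: 8+0-2=6
Step 7: prey: 0+0-0=0; pred: 6+0-1=5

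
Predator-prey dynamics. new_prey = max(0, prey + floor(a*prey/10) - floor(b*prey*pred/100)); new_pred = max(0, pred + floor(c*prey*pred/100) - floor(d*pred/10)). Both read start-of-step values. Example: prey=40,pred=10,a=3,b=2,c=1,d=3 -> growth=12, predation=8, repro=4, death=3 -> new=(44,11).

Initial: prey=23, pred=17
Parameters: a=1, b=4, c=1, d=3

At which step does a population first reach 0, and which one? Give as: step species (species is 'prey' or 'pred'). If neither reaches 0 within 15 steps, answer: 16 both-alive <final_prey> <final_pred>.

Step 1: prey: 23+2-15=10; pred: 17+3-5=15
Step 2: prey: 10+1-6=5; pred: 15+1-4=12
Step 3: prey: 5+0-2=3; pred: 12+0-3=9
Step 4: prey: 3+0-1=2; pred: 9+0-2=7
Step 5: prey: 2+0-0=2; pred: 7+0-2=5
Step 6: prey: 2+0-0=2; pred: 5+0-1=4
Step 7: prey: 2+0-0=2; pred: 4+0-1=3
Step 8: prey: 2+0-0=2; pred: 3+0-0=3
Steps 9-15: state stable at prey=2, pred=3 (no change)
No extinction within 15 steps

Answer: 16 both-alive 2 3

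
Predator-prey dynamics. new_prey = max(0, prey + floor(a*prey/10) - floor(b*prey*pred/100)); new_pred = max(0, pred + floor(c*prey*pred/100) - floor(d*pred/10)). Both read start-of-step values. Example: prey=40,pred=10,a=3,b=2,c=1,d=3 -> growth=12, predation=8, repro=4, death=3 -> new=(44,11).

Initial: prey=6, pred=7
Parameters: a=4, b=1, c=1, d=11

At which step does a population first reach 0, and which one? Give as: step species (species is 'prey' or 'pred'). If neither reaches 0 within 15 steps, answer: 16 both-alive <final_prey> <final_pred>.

Step 1: prey: 6+2-0=8; pred: 7+0-7=0
First extinction: pred at step 1

Answer: 1 pred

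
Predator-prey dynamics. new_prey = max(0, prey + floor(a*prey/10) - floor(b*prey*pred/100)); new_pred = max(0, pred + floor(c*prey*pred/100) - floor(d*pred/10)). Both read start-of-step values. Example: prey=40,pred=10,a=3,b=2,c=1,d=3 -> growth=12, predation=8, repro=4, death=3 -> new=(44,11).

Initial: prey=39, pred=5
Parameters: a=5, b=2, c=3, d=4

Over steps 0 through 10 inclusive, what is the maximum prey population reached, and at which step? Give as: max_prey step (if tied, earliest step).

Answer: 85 3

Derivation:
Step 1: prey: 39+19-3=55; pred: 5+5-2=8
Step 2: prey: 55+27-8=74; pred: 8+13-3=18
Step 3: prey: 74+37-26=85; pred: 18+39-7=50
Step 4: prey: 85+42-85=42; pred: 50+127-20=157
Step 5: prey: 42+21-131=0; pred: 157+197-62=292
Step 6: prey: 0+0-0=0; pred: 292+0-116=176
Step 7: prey: 0+0-0=0; pred: 176+0-70=106
Step 8: prey: 0+0-0=0; pred: 106+0-42=64
Step 9: prey: 0+0-0=0; pred: 64+0-25=39
Step 10: prey: 0+0-0=0; pred: 39+0-15=24
Max prey = 85 at step 3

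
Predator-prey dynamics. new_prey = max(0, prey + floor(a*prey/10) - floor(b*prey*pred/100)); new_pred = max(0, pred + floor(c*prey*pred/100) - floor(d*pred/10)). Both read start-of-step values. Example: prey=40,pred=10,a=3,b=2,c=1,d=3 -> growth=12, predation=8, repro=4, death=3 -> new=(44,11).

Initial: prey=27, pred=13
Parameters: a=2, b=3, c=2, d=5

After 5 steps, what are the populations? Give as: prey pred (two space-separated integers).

Step 1: prey: 27+5-10=22; pred: 13+7-6=14
Step 2: prey: 22+4-9=17; pred: 14+6-7=13
Step 3: prey: 17+3-6=14; pred: 13+4-6=11
Step 4: prey: 14+2-4=12; pred: 11+3-5=9
Step 5: prey: 12+2-3=11; pred: 9+2-4=7

Answer: 11 7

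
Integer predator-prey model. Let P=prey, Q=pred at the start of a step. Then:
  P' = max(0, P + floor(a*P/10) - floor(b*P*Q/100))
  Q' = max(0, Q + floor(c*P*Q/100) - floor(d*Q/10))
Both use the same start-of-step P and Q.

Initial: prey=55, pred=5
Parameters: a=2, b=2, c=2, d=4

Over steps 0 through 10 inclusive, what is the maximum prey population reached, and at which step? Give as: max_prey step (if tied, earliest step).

Step 1: prey: 55+11-5=61; pred: 5+5-2=8
Step 2: prey: 61+12-9=64; pred: 8+9-3=14
Step 3: prey: 64+12-17=59; pred: 14+17-5=26
Step 4: prey: 59+11-30=40; pred: 26+30-10=46
Step 5: prey: 40+8-36=12; pred: 46+36-18=64
Step 6: prey: 12+2-15=0; pred: 64+15-25=54
Step 7: prey: 0+0-0=0; pred: 54+0-21=33
Step 8: prey: 0+0-0=0; pred: 33+0-13=20
Step 9: prey: 0+0-0=0; pred: 20+0-8=12
Step 10: prey: 0+0-0=0; pred: 12+0-4=8
Max prey = 64 at step 2

Answer: 64 2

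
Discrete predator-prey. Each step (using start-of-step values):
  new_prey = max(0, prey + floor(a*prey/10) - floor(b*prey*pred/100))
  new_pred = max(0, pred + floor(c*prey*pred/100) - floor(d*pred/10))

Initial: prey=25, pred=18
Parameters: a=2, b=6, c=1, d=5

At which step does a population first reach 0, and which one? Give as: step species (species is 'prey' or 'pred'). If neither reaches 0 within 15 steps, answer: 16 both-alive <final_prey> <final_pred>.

Step 1: prey: 25+5-27=3; pred: 18+4-9=13
Step 2: prey: 3+0-2=1; pred: 13+0-6=7
Step 3: prey: 1+0-0=1; pred: 7+0-3=4
Step 4: prey: 1+0-0=1; pred: 4+0-2=2
Step 5: prey: 1+0-0=1; pred: 2+0-1=1
Step 6: prey: 1+0-0=1; pred: 1+0-0=1
Steps 7-15: state stable at prey=1, pred=1 (no change)
No extinction within 15 steps

Answer: 16 both-alive 1 1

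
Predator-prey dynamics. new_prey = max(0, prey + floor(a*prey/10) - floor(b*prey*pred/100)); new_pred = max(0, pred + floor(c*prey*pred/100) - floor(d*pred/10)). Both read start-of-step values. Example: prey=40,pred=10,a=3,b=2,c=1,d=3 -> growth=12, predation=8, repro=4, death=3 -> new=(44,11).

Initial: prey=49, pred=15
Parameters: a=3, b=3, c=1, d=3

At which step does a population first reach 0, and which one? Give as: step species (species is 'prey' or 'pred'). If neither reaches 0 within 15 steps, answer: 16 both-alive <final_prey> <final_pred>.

Step 1: prey: 49+14-22=41; pred: 15+7-4=18
Step 2: prey: 41+12-22=31; pred: 18+7-5=20
Step 3: prey: 31+9-18=22; pred: 20+6-6=20
Step 4: prey: 22+6-13=15; pred: 20+4-6=18
Step 5: prey: 15+4-8=11; pred: 18+2-5=15
Step 6: prey: 11+3-4=10; pred: 15+1-4=12
Step 7: prey: 10+3-3=10; pred: 12+1-3=10
Step 8: prey: 10+3-3=10; pred: 10+1-3=8
Step 9: prey: 10+3-2=11; pred: 8+0-2=6
Step 10: prey: 11+3-1=13; pred: 6+0-1=5
Step 11: prey: 13+3-1=15; pred: 5+0-1=4
Step 12: prey: 15+4-1=18; pred: 4+0-1=3
Step 13: prey: 18+5-1=22; pred: 3+0-0=3
Step 14: prey: 22+6-1=27; pred: 3+0-0=3
Step 15: prey: 27+8-2=33; pred: 3+0-0=3
No extinction within 15 steps

Answer: 16 both-alive 33 3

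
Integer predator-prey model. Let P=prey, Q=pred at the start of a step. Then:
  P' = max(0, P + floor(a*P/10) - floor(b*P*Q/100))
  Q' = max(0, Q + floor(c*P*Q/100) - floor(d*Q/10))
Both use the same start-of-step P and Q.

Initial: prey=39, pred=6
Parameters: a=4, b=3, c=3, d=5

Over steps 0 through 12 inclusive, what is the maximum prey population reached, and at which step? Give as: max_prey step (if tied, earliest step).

Answer: 51 2

Derivation:
Step 1: prey: 39+15-7=47; pred: 6+7-3=10
Step 2: prey: 47+18-14=51; pred: 10+14-5=19
Step 3: prey: 51+20-29=42; pred: 19+29-9=39
Step 4: prey: 42+16-49=9; pred: 39+49-19=69
Step 5: prey: 9+3-18=0; pred: 69+18-34=53
Step 6: prey: 0+0-0=0; pred: 53+0-26=27
Step 7: prey: 0+0-0=0; pred: 27+0-13=14
Step 8: prey: 0+0-0=0; pred: 14+0-7=7
Step 9: prey: 0+0-0=0; pred: 7+0-3=4
Step 10: prey: 0+0-0=0; pred: 4+0-2=2
Step 11: prey: 0+0-0=0; pred: 2+0-1=1
Step 12: prey: 0+0-0=0; pred: 1+0-0=1
Max prey = 51 at step 2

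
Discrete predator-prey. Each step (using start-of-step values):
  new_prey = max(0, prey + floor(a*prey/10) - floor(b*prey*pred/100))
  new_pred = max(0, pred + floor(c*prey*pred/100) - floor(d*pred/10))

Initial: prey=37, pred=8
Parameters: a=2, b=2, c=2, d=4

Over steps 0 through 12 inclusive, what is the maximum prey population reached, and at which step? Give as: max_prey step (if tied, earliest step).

Step 1: prey: 37+7-5=39; pred: 8+5-3=10
Step 2: prey: 39+7-7=39; pred: 10+7-4=13
Step 3: prey: 39+7-10=36; pred: 13+10-5=18
Step 4: prey: 36+7-12=31; pred: 18+12-7=23
Step 5: prey: 31+6-14=23; pred: 23+14-9=28
Step 6: prey: 23+4-12=15; pred: 28+12-11=29
Step 7: prey: 15+3-8=10; pred: 29+8-11=26
Step 8: prey: 10+2-5=7; pred: 26+5-10=21
Step 9: prey: 7+1-2=6; pred: 21+2-8=15
Step 10: prey: 6+1-1=6; pred: 15+1-6=10
Step 11: prey: 6+1-1=6; pred: 10+1-4=7
Step 12: prey: 6+1-0=7; pred: 7+0-2=5
Max prey = 39 at step 1

Answer: 39 1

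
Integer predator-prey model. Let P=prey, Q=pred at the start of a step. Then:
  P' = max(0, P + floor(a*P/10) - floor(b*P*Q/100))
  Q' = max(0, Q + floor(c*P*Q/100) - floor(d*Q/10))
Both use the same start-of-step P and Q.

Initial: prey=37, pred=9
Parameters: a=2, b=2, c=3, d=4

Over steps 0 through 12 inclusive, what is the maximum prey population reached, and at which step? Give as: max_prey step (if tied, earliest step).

Answer: 38 1

Derivation:
Step 1: prey: 37+7-6=38; pred: 9+9-3=15
Step 2: prey: 38+7-11=34; pred: 15+17-6=26
Step 3: prey: 34+6-17=23; pred: 26+26-10=42
Step 4: prey: 23+4-19=8; pred: 42+28-16=54
Step 5: prey: 8+1-8=1; pred: 54+12-21=45
Step 6: prey: 1+0-0=1; pred: 45+1-18=28
Step 7: prey: 1+0-0=1; pred: 28+0-11=17
Step 8: prey: 1+0-0=1; pred: 17+0-6=11
Step 9: prey: 1+0-0=1; pred: 11+0-4=7
Step 10: prey: 1+0-0=1; pred: 7+0-2=5
Step 11: prey: 1+0-0=1; pred: 5+0-2=3
Step 12: prey: 1+0-0=1; pred: 3+0-1=2
Max prey = 38 at step 1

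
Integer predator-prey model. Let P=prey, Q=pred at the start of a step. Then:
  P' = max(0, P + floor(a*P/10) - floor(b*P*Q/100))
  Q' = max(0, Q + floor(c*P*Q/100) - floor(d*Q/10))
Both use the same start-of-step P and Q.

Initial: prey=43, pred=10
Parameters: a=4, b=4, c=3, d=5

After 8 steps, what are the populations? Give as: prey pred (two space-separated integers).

Answer: 0 2

Derivation:
Step 1: prey: 43+17-17=43; pred: 10+12-5=17
Step 2: prey: 43+17-29=31; pred: 17+21-8=30
Step 3: prey: 31+12-37=6; pred: 30+27-15=42
Step 4: prey: 6+2-10=0; pred: 42+7-21=28
Step 5: prey: 0+0-0=0; pred: 28+0-14=14
Step 6: prey: 0+0-0=0; pred: 14+0-7=7
Step 7: prey: 0+0-0=0; pred: 7+0-3=4
Step 8: prey: 0+0-0=0; pred: 4+0-2=2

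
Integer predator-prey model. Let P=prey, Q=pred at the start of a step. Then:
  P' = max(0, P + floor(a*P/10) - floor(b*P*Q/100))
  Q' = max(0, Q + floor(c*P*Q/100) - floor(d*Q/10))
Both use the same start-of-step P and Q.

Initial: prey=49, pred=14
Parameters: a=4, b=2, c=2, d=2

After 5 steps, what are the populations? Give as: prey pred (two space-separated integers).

Step 1: prey: 49+19-13=55; pred: 14+13-2=25
Step 2: prey: 55+22-27=50; pred: 25+27-5=47
Step 3: prey: 50+20-47=23; pred: 47+47-9=85
Step 4: prey: 23+9-39=0; pred: 85+39-17=107
Step 5: prey: 0+0-0=0; pred: 107+0-21=86

Answer: 0 86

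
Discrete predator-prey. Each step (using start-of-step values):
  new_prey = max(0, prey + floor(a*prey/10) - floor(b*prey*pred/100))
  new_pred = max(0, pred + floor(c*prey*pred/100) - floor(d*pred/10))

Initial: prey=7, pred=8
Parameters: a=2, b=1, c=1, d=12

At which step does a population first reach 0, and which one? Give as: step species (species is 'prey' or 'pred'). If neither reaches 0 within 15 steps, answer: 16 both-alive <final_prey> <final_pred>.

Step 1: prey: 7+1-0=8; pred: 8+0-9=0
First extinction: pred at step 1

Answer: 1 pred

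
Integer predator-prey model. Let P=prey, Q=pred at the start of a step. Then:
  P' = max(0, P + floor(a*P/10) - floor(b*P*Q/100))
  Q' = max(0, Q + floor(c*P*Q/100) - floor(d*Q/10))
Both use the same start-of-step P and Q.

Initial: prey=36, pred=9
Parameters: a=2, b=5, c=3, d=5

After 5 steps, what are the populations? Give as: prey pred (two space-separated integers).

Answer: 1 5

Derivation:
Step 1: prey: 36+7-16=27; pred: 9+9-4=14
Step 2: prey: 27+5-18=14; pred: 14+11-7=18
Step 3: prey: 14+2-12=4; pred: 18+7-9=16
Step 4: prey: 4+0-3=1; pred: 16+1-8=9
Step 5: prey: 1+0-0=1; pred: 9+0-4=5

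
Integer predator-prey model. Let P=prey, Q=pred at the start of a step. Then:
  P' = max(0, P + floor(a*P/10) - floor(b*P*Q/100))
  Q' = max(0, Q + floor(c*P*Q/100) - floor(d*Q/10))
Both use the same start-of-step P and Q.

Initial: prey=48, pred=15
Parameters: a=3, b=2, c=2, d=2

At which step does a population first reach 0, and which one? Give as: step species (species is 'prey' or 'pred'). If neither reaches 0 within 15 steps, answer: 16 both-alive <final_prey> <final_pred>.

Step 1: prey: 48+14-14=48; pred: 15+14-3=26
Step 2: prey: 48+14-24=38; pred: 26+24-5=45
Step 3: prey: 38+11-34=15; pred: 45+34-9=70
Step 4: prey: 15+4-21=0; pred: 70+21-14=77
First extinction: prey at step 4

Answer: 4 prey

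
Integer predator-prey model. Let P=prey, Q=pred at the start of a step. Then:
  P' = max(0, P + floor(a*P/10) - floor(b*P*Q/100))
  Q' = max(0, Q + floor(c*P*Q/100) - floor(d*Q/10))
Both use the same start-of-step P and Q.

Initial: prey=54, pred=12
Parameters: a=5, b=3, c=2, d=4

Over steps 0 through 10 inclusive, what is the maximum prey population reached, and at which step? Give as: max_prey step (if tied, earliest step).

Step 1: prey: 54+27-19=62; pred: 12+12-4=20
Step 2: prey: 62+31-37=56; pred: 20+24-8=36
Step 3: prey: 56+28-60=24; pred: 36+40-14=62
Step 4: prey: 24+12-44=0; pred: 62+29-24=67
Step 5: prey: 0+0-0=0; pred: 67+0-26=41
Step 6: prey: 0+0-0=0; pred: 41+0-16=25
Step 7: prey: 0+0-0=0; pred: 25+0-10=15
Step 8: prey: 0+0-0=0; pred: 15+0-6=9
Step 9: prey: 0+0-0=0; pred: 9+0-3=6
Step 10: prey: 0+0-0=0; pred: 6+0-2=4
Max prey = 62 at step 1

Answer: 62 1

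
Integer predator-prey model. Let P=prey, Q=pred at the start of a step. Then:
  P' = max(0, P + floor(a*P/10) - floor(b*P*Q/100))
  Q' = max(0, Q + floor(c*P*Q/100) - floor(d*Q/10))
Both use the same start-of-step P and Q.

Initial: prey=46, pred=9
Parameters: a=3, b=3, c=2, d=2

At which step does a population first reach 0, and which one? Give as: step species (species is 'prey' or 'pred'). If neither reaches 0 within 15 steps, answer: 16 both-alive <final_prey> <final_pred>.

Answer: 4 prey

Derivation:
Step 1: prey: 46+13-12=47; pred: 9+8-1=16
Step 2: prey: 47+14-22=39; pred: 16+15-3=28
Step 3: prey: 39+11-32=18; pred: 28+21-5=44
Step 4: prey: 18+5-23=0; pred: 44+15-8=51
First extinction: prey at step 4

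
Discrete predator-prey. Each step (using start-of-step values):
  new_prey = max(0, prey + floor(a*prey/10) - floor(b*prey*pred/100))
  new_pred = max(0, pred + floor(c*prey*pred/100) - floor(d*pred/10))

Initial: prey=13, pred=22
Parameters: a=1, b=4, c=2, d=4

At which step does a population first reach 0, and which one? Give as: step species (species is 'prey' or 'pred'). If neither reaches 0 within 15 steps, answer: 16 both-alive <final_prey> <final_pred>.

Step 1: prey: 13+1-11=3; pred: 22+5-8=19
Step 2: prey: 3+0-2=1; pred: 19+1-7=13
Step 3: prey: 1+0-0=1; pred: 13+0-5=8
Step 4: prey: 1+0-0=1; pred: 8+0-3=5
Step 5: prey: 1+0-0=1; pred: 5+0-2=3
Step 6: prey: 1+0-0=1; pred: 3+0-1=2
Step 7: prey: 1+0-0=1; pred: 2+0-0=2
Steps 8-15: state stable at prey=1, pred=2 (no change)
No extinction within 15 steps

Answer: 16 both-alive 1 2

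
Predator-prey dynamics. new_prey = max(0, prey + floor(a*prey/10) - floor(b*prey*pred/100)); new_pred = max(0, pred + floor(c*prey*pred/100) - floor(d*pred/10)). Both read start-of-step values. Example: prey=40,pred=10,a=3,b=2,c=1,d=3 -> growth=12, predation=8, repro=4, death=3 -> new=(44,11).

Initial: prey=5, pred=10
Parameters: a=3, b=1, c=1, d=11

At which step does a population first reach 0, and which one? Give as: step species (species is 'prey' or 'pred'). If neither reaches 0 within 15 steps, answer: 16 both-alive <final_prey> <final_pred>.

Step 1: prey: 5+1-0=6; pred: 10+0-11=0
First extinction: pred at step 1

Answer: 1 pred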